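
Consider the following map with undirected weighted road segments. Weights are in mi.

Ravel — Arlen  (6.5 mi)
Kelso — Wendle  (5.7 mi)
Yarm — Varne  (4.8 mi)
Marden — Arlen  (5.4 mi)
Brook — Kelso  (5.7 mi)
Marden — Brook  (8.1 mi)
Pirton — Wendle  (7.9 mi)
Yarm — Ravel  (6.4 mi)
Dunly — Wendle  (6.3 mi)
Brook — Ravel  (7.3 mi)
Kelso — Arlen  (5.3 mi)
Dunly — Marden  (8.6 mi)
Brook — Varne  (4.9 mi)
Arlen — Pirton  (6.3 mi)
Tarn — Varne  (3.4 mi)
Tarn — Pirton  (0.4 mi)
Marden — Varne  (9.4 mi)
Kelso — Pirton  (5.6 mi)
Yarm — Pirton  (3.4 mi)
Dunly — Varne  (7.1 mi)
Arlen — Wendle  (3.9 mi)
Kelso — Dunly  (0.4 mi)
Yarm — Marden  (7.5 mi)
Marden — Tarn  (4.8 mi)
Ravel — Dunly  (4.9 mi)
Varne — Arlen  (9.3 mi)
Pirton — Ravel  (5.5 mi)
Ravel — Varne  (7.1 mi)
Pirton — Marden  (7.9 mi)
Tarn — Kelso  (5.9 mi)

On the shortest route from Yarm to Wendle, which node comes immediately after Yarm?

Pirton

Enumerating some paths:
Yarm–Pirton–Tarn–Kelso–Wendle: 3.4+0.4+5.9+5.7 = 15.4
Yarm–Pirton–Kelso–Wendle: 3.4+5.6+5.7 = 14.7
Yarm–Pirton–Arlen–Wendle: 3.4+6.3+3.9 = 13.6
Yarm–Pirton–Wendle: 3.4+7.9 = 11.3
The minimum is 11.3 mi via Yarm–Pirton–Wendle.
So from Yarm the first move is to Pirton.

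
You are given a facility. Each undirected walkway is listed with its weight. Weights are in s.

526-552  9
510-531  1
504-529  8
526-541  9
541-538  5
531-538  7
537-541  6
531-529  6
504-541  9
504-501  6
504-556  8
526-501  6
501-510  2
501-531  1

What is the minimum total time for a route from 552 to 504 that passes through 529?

30 s

Best 552 to 529: 552–526–501–531–529 costing 22
Best 529 to 504: 529–504 costing 8
Total via 529: 22 + 8 = 30 s.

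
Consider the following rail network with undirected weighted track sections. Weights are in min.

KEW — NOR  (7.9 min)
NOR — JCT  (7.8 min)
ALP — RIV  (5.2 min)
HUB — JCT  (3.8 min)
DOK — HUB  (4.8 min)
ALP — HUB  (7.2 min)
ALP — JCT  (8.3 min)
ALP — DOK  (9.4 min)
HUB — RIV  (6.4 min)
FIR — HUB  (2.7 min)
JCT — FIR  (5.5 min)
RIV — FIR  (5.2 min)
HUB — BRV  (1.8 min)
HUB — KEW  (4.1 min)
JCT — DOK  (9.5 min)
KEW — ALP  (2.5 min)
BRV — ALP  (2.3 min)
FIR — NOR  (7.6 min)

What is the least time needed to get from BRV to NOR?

12.1 min

Compare a few routes:
BRV → ALP → KEW → NOR: 2.3+2.5+7.9 = 12.7
BRV → HUB → FIR → NOR: 1.8+2.7+7.6 = 12.1
The minimum is 12.1 min via BRV → HUB → FIR → NOR.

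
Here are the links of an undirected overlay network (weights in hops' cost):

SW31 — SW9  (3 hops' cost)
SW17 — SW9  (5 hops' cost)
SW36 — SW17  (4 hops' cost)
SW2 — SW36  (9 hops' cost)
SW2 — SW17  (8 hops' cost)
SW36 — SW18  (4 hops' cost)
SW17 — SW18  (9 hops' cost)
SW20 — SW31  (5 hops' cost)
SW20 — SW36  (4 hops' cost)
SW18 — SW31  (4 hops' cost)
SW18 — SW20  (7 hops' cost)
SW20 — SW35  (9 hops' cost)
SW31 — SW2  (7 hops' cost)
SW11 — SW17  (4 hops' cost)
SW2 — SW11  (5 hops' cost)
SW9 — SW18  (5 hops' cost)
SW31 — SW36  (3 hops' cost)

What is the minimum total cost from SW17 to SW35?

Shortest distances from SW17:
SW17: 0
SW36: 4  (via SW17)
SW11: 4  (via SW17)
SW9: 5  (via SW17)
SW31: 7  (via SW36)
SW20: 8  (via SW36)
SW2: 8  (via SW17)
SW18: 8  (via SW36)
SW35: 17  (via SW20)
Shortest route: SW17–SW36–SW20–SW35 = 17 hops' cost.

17 hops' cost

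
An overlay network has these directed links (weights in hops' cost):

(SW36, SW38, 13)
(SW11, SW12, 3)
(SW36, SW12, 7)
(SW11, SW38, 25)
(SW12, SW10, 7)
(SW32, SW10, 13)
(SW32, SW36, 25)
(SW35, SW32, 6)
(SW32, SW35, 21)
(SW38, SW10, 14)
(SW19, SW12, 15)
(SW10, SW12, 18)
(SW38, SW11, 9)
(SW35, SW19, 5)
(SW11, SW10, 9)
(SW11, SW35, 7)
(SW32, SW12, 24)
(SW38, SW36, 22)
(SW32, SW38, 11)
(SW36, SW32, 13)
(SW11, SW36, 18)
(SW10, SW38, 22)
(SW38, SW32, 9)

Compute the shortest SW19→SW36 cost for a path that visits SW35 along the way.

Shortest SW19→SW35: SW19–SW12–SW10–SW38–SW11–SW35 = 60
Best SW35 to SW36: SW35–SW32–SW36 costing 31
Total via SW35: 60 + 31 = 91 hops' cost.

91 hops' cost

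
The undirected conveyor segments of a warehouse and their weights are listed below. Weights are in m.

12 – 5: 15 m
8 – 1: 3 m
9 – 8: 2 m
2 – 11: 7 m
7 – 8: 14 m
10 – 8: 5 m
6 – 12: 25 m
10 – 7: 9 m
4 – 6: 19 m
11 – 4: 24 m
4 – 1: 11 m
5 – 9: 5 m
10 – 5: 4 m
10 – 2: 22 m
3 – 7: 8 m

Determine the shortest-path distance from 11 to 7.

Compare a few routes:
11 → 2 → 10 → 7: 7+22+9 = 38
11 → 4 → 1 → 8 → 7: 24+11+3+14 = 52
11 → 2 → 10 → 8 → 7: 7+22+5+14 = 48
The minimum is 38 m via 11 → 2 → 10 → 7.

38 m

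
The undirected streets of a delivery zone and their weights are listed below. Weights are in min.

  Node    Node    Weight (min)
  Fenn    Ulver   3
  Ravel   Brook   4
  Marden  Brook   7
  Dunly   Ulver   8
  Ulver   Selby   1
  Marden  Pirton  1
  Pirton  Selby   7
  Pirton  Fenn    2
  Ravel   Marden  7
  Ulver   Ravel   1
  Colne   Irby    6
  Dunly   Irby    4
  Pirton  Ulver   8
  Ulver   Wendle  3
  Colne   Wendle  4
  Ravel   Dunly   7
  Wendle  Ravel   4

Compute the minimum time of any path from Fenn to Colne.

10 min

Settle nodes by increasing distance from Fenn:
Fenn: 0
Pirton: 2  (via Fenn)
Ulver: 3  (via Fenn)
Marden: 3  (via Pirton)
Ravel: 4  (via Ulver)
Selby: 4  (via Ulver)
Wendle: 6  (via Ulver)
Brook: 8  (via Ravel)
Colne: 10  (via Wendle)
Shortest route: Fenn–Ulver–Wendle–Colne = 10 min.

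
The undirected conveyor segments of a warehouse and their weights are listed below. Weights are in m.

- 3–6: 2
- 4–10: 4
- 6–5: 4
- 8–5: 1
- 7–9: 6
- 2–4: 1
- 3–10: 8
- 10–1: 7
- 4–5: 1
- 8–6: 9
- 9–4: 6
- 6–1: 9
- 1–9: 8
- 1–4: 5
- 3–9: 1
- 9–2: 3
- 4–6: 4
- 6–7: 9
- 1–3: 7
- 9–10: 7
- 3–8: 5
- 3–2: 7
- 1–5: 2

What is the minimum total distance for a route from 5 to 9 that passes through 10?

Shortest 5→10: 5 → 4 → 10 = 5
Best 10 to 9: 10 → 9 costing 7
Total via 10: 5 + 7 = 12 m.

12 m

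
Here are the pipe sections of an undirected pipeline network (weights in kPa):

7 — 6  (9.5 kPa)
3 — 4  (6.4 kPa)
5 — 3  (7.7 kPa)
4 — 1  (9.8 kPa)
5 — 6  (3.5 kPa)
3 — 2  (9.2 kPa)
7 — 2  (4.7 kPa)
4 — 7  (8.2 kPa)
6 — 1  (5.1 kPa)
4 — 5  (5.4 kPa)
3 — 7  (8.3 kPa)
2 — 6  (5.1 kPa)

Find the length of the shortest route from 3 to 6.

11.2 kPa

Enumerating some paths:
3–2–6: 9.2+5.1 = 14.3
3–4–5–6: 6.4+5.4+3.5 = 15.3
3–5–6: 7.7+3.5 = 11.2
The minimum is 11.2 kPa via 3–5–6.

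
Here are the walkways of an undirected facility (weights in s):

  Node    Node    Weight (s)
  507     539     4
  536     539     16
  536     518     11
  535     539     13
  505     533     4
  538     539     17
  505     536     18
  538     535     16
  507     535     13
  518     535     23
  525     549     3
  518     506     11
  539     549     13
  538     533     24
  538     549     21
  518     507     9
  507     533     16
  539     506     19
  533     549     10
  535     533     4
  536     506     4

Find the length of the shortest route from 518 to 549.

26 s

Enumerating some paths:
518 → 507 → 533 → 549: 9+16+10 = 35
518 → 507 → 539 → 549: 9+4+13 = 26
518 → 507 → 535 → 533 → 549: 9+13+4+10 = 36
518 → 535 → 533 → 549: 23+4+10 = 37
The minimum is 26 s via 518 → 507 → 539 → 549.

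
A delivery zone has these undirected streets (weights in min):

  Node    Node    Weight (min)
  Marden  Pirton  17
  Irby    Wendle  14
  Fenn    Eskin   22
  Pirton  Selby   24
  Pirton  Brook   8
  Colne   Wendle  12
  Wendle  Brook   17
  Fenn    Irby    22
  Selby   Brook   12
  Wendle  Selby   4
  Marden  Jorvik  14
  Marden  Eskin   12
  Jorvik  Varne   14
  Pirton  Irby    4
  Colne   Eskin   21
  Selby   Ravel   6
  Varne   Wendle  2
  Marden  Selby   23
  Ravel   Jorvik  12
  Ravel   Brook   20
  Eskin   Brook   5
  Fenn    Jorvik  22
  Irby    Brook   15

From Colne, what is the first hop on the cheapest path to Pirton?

Compare a few routes:
Colne - Eskin - Brook - Pirton: 21+5+8 = 34
Colne - Wendle - Irby - Pirton: 12+14+4 = 30
Colne - Wendle - Selby - Brook - Pirton: 12+4+12+8 = 36
Cheapest is Colne - Wendle - Irby - Pirton at 30 min.
So from Colne the first move is to Wendle.

Wendle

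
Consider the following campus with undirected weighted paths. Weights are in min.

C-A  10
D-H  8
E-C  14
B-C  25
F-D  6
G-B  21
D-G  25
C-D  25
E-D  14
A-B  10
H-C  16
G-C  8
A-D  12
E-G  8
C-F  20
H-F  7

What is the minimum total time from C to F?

Compare a few routes:
C–H–F: 16+7 = 23
C–F: 20 = 20
The minimum is 20 min via C–F.

20 min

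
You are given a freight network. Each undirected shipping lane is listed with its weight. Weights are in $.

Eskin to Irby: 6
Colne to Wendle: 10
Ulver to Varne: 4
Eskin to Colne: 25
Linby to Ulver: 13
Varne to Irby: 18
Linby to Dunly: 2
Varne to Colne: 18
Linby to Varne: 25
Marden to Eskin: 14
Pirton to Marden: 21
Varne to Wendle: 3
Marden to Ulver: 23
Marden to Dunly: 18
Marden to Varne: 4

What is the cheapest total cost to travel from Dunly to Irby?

$37

Settle nodes by increasing distance from Dunly:
Dunly: 0
Linby: 2  (via Dunly)
Ulver: 15  (via Linby)
Marden: 18  (via Dunly)
Varne: 19  (via Ulver)
Wendle: 22  (via Varne)
Colne: 32  (via Wendle)
Eskin: 32  (via Marden)
Irby: 37  (via Varne)
Shortest route: Dunly → Linby → Ulver → Varne → Irby = $37.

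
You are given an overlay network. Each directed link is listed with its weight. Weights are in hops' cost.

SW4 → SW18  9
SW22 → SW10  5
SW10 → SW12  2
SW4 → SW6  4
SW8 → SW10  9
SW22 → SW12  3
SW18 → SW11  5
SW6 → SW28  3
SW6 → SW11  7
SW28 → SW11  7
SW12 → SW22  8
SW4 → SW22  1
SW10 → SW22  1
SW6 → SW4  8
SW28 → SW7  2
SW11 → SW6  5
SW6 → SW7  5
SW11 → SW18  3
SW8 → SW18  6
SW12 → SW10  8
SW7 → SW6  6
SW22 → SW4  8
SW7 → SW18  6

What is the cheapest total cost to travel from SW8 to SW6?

16 hops' cost

Shortest distances from SW8:
SW8: 0
SW18: 6  (via SW8)
SW10: 9  (via SW8)
SW22: 10  (via SW10)
SW11: 11  (via SW18)
SW12: 11  (via SW10)
SW6: 16  (via SW11)
Shortest route: SW8–SW18–SW11–SW6 = 16 hops' cost.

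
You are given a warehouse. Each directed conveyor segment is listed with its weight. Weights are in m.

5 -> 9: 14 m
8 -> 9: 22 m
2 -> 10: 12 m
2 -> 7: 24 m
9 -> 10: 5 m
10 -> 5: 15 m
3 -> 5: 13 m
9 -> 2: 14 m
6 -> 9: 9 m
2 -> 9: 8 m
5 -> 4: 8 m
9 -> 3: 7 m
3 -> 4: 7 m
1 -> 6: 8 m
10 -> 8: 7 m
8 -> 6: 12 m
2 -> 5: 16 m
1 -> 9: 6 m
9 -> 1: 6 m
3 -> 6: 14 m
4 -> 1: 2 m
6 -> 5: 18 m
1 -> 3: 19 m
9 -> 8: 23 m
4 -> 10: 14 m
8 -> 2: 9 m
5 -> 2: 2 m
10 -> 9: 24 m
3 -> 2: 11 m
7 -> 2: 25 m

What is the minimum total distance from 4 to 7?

46 m

Compare a few routes:
4 - 1 - 9 - 3 - 2 - 7: 2+6+7+11+24 = 50
4 - 1 - 9 - 2 - 7: 2+6+14+24 = 46
The minimum is 46 m via 4 - 1 - 9 - 2 - 7.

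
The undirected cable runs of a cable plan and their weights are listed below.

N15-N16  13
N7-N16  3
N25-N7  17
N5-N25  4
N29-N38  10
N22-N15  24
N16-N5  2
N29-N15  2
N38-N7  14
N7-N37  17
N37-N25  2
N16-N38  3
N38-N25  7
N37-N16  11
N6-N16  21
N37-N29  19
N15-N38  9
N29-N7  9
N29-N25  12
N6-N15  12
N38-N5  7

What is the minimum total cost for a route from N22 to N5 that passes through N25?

Shortest N22→N25: N22 → N15 → N29 → N25 = 38
Best N25 to N5: N25 → N5 costing 4
Total via N25: 38 + 4 = 42.

42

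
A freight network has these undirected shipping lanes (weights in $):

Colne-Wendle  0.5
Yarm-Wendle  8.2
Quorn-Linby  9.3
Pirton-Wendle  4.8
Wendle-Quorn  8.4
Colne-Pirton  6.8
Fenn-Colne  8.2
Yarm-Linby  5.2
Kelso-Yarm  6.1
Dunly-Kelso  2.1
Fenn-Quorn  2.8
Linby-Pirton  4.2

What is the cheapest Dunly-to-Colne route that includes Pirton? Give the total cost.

Best Dunly to Pirton: Dunly → Kelso → Yarm → Linby → Pirton costing 17.6
Shortest Pirton→Colne: Pirton → Wendle → Colne = 5.3
Total via Pirton: 17.6 + 5.3 = $22.9.

$22.9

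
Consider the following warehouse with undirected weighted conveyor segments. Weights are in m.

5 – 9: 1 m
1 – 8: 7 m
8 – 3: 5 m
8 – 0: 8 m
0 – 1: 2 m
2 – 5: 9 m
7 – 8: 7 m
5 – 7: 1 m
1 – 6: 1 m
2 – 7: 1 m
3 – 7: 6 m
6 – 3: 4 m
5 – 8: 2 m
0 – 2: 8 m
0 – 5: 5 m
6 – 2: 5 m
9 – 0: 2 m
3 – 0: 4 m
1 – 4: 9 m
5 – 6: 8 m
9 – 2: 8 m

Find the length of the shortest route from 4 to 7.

Settle nodes by increasing distance from 4:
4: 0
1: 9  (via 4)
6: 10  (via 1)
0: 11  (via 1)
9: 13  (via 0)
3: 14  (via 6)
5: 14  (via 9)
2: 15  (via 6)
7: 15  (via 5)
Shortest route: 4 → 1 → 0 → 9 → 5 → 7 = 15 m.

15 m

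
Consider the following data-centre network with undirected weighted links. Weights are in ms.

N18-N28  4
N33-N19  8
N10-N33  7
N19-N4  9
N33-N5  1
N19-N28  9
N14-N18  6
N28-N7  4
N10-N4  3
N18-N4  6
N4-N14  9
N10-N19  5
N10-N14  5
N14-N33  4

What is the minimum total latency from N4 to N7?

Shortest distances from N4:
N4: 0
N10: 3  (via N4)
N18: 6  (via N4)
N14: 8  (via N10)
N19: 8  (via N10)
N28: 10  (via N18)
N33: 10  (via N10)
N5: 11  (via N33)
N7: 14  (via N28)
Shortest route: N4–N18–N28–N7 = 14 ms.

14 ms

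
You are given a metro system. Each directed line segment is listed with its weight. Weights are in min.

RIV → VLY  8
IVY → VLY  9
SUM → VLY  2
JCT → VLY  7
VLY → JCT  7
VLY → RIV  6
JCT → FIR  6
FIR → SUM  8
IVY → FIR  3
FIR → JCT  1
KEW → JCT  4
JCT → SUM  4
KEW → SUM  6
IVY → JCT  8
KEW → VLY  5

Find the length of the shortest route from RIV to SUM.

Running Dijkstra from RIV:
RIV: 0
VLY: 8  (via RIV)
JCT: 15  (via VLY)
SUM: 19  (via JCT)
Shortest route: RIV–VLY–JCT–SUM = 19 min.

19 min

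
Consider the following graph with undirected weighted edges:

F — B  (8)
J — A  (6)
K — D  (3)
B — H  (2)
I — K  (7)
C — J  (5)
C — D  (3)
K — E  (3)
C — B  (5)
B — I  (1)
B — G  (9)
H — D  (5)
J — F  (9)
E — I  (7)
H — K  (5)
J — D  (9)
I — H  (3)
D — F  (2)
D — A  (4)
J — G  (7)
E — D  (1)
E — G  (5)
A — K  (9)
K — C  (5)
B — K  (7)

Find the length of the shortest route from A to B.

Candidate routes:
A - D - C - B: 4+3+5 = 12
A - D - H - B: 4+5+2 = 11
The minimum is 11 via A - D - H - B.

11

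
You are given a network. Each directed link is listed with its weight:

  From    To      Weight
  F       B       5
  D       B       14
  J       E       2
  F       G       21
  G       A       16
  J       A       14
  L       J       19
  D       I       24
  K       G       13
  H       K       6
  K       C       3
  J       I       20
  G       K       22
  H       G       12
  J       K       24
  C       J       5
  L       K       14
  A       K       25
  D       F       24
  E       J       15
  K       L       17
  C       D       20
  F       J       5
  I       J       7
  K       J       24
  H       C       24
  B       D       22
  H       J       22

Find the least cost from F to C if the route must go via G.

46

Shortest F→G: F–G = 21
Best G to C: G–K–C costing 25
Total via G: 21 + 25 = 46.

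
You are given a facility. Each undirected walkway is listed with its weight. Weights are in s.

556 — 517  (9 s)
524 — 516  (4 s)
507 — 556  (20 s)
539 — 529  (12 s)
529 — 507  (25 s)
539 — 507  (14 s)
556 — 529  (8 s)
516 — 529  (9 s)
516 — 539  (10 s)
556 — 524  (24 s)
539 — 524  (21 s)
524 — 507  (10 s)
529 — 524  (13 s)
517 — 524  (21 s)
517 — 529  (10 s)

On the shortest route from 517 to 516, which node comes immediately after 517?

529

Candidate routes:
517 → 529 → 516: 10+9 = 19
517 → 524 → 516: 21+4 = 25
517 → 556 → 529 → 516: 9+8+9 = 26
517 → 529 → 524 → 516: 10+13+4 = 27
Cheapest is 517 → 529 → 516 at 19 s.
So from 517 the first move is to 529.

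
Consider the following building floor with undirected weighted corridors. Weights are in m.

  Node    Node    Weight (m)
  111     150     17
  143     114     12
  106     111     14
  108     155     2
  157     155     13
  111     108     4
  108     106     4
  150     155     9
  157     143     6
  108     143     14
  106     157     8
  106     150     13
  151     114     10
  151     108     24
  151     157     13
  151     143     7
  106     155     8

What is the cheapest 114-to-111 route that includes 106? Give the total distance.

Best 114 to 106: 114 → 143 → 157 → 106 costing 26
Best 106 to 111: 106 → 108 → 111 costing 8
Total via 106: 26 + 8 = 34 m.

34 m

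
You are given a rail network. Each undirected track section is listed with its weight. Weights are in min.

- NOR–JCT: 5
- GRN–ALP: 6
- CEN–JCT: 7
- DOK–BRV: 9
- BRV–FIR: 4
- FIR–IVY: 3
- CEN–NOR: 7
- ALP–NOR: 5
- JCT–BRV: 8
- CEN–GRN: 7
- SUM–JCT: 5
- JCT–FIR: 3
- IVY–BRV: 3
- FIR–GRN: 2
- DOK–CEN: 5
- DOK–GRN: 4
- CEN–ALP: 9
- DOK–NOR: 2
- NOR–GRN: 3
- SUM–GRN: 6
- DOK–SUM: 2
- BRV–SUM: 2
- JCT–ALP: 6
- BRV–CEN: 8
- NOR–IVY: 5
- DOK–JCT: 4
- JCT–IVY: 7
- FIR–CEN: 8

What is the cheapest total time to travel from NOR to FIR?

5 min

Compare a few routes:
NOR–DOK–GRN–FIR: 2+4+2 = 8
NOR–GRN–FIR: 3+2 = 5
Cheapest is NOR–GRN–FIR at 5 min.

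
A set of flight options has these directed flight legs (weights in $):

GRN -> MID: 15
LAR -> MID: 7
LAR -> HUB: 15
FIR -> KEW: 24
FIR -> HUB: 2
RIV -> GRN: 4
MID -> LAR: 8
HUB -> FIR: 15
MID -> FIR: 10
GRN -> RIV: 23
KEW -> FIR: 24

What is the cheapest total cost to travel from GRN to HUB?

Shortest distances from GRN:
GRN: 0
MID: 15  (via GRN)
RIV: 23  (via GRN)
LAR: 23  (via MID)
FIR: 25  (via MID)
HUB: 27  (via FIR)
Shortest route: GRN → MID → FIR → HUB = $27.

$27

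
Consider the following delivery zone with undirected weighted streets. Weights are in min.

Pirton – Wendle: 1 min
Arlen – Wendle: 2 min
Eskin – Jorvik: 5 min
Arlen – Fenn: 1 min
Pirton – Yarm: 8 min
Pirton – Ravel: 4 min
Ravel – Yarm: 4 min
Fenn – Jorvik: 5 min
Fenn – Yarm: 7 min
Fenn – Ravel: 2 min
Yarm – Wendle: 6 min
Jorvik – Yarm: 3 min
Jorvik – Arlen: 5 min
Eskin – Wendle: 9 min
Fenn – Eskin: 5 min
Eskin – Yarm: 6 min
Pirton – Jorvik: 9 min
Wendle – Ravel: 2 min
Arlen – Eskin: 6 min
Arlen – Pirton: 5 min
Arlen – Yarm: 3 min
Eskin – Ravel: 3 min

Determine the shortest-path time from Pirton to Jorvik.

8 min

Settle nodes by increasing distance from Pirton:
Pirton: 0
Wendle: 1  (via Pirton)
Arlen: 3  (via Wendle)
Ravel: 3  (via Wendle)
Fenn: 4  (via Arlen)
Yarm: 6  (via Arlen)
Eskin: 6  (via Ravel)
Jorvik: 8  (via Arlen)
Shortest route: Pirton → Wendle → Arlen → Jorvik = 8 min.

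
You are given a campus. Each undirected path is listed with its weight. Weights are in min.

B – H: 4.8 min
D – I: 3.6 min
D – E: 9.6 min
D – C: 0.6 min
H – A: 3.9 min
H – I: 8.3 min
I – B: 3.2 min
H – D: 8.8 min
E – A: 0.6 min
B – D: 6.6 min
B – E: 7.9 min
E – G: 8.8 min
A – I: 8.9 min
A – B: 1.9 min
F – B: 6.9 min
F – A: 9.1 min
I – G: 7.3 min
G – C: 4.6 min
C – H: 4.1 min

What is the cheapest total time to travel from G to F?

17.4 min

Running Dijkstra from G:
G: 0
C: 4.6  (via G)
D: 5.2  (via C)
I: 7.3  (via G)
H: 8.7  (via C)
E: 8.8  (via G)
A: 9.4  (via E)
B: 10.5  (via I)
F: 17.4  (via B)
Shortest route: G–I–B–F = 17.4 min.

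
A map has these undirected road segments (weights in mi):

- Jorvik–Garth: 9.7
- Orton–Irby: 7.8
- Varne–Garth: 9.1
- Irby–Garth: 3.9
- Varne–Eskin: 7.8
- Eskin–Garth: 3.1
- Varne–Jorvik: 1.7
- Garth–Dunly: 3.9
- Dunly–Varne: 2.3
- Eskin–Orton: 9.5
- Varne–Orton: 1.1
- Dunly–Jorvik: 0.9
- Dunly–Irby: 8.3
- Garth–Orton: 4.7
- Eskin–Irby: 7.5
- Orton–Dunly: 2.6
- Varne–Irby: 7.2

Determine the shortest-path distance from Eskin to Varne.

Compare a few routes:
Eskin - Varne: 7.8 = 7.8
Eskin - Garth - Orton - Varne: 3.1+4.7+1.1 = 8.9
Eskin - Garth - Dunly - Varne: 3.1+3.9+2.3 = 9.3
Cheapest is Eskin - Varne at 7.8 mi.

7.8 mi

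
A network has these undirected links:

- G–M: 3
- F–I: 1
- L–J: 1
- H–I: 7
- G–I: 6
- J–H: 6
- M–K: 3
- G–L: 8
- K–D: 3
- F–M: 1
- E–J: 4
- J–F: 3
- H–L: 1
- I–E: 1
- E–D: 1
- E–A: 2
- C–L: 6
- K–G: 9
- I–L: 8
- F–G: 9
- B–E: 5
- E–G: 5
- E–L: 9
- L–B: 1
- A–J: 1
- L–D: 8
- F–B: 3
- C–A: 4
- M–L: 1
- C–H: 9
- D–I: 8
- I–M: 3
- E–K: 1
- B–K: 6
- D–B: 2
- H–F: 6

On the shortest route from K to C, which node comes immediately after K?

Candidate routes:
K–D–E–A–C: 3+1+2+4 = 10
K–E–A–C: 1+2+4 = 7
The minimum is 7 via K–E–A–C.
So from K the first move is to E.

E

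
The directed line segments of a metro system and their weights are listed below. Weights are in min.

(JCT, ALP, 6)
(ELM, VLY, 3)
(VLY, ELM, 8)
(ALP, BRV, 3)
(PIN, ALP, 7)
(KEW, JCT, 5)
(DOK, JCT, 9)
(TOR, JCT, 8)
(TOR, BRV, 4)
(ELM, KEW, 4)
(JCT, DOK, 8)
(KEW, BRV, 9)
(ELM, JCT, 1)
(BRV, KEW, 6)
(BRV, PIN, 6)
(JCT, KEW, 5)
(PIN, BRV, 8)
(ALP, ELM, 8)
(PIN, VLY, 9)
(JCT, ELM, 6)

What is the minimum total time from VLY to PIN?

24 min

Settle nodes by increasing distance from VLY:
VLY: 0
ELM: 8  (via VLY)
JCT: 9  (via ELM)
KEW: 12  (via ELM)
ALP: 15  (via JCT)
DOK: 17  (via JCT)
BRV: 18  (via ALP)
PIN: 24  (via BRV)
Shortest route: VLY–ELM–JCT–ALP–BRV–PIN = 24 min.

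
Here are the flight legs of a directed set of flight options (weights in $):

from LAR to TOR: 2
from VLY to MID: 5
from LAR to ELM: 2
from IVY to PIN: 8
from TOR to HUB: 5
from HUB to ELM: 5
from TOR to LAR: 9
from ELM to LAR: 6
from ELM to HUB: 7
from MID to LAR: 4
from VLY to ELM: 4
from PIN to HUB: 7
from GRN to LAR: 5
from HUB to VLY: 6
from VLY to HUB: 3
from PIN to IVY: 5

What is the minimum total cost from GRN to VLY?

Enumerating some paths:
GRN–LAR–TOR–HUB–VLY: 5+2+5+6 = 18
GRN–LAR–ELM–HUB–VLY: 5+2+7+6 = 20
Cheapest is GRN–LAR–TOR–HUB–VLY at $18.

$18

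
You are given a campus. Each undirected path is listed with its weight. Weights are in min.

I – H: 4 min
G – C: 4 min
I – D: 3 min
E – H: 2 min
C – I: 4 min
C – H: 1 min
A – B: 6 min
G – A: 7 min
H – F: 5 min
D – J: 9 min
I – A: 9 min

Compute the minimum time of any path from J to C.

16 min

Candidate routes:
J → D → I → C: 9+3+4 = 16
J → D → I → H → C: 9+3+4+1 = 17
The minimum is 16 min via J → D → I → C.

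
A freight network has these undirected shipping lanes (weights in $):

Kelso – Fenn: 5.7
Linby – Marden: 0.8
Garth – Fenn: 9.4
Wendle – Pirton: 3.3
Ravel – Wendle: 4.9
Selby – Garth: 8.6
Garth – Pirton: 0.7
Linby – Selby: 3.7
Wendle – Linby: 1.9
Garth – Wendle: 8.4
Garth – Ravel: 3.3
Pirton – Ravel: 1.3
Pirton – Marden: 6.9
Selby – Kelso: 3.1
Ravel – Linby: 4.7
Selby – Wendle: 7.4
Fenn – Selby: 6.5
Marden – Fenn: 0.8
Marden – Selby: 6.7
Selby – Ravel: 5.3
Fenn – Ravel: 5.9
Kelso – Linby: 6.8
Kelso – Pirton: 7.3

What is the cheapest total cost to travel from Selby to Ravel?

$5.3

Enumerating some paths:
Selby - Linby - Ravel: 3.7+4.7 = 8.4
Selby - Ravel: 5.3 = 5.3
Cheapest is Selby - Ravel at $5.3.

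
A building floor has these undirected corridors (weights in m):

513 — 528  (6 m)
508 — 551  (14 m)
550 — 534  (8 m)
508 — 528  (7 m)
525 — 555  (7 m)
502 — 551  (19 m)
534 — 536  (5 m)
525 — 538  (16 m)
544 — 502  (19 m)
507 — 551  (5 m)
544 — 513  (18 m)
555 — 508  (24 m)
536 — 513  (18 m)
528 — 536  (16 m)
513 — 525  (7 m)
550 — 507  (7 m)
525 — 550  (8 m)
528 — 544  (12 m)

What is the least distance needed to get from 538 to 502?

55 m

Enumerating some paths:
538 → 525 → 550 → 507 → 551 → 502: 16+8+7+5+19 = 55
538 → 525 → 513 → 528 → 544 → 502: 16+7+6+12+19 = 60
538 → 525 → 513 → 544 → 502: 16+7+18+19 = 60
Cheapest is 538 → 525 → 550 → 507 → 551 → 502 at 55 m.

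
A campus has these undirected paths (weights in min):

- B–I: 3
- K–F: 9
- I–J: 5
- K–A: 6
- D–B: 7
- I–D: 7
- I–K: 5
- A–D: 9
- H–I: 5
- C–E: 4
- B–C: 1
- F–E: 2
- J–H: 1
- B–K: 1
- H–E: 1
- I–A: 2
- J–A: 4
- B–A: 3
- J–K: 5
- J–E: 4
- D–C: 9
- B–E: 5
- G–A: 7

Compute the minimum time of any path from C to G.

11 min

Candidate routes:
C → B → A → G: 1+3+7 = 11
C → B → I → A → G: 1+3+2+7 = 13
C → B → K → A → G: 1+1+6+7 = 15
The minimum is 11 min via C → B → A → G.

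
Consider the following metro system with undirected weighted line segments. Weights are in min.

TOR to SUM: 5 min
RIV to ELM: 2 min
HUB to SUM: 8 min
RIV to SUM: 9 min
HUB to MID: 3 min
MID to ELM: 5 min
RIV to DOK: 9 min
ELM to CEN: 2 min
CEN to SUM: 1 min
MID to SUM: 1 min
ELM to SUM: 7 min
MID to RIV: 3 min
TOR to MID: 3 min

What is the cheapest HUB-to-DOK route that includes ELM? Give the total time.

Shortest HUB→ELM: HUB–MID–SUM–CEN–ELM = 7
Best ELM to DOK: ELM–RIV–DOK costing 11
Total via ELM: 7 + 11 = 18 min.

18 min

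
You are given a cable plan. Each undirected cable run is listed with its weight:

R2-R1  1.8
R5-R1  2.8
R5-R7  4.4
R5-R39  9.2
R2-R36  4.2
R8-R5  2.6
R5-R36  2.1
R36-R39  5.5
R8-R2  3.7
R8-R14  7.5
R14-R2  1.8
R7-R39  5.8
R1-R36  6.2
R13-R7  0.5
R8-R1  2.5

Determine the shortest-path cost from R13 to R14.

11.3

Running Dijkstra from R13:
R13: 0
R7: 0.5  (via R13)
R5: 4.9  (via R7)
R39: 6.3  (via R7)
R36: 7  (via R5)
R8: 7.5  (via R5)
R1: 7.7  (via R5)
R2: 9.5  (via R1)
R14: 11.3  (via R2)
Shortest route: R13 → R7 → R5 → R1 → R2 → R14 = 11.3.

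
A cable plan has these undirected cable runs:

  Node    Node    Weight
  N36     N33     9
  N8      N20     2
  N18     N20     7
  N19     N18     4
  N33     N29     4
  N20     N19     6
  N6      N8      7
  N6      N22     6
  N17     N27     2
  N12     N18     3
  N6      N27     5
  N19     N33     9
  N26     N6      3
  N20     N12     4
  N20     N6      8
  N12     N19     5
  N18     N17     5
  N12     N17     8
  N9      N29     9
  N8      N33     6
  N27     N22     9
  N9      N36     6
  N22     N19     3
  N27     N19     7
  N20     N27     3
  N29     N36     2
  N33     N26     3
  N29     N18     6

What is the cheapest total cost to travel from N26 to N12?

15

Compare a few routes:
N26 → N6 → N20 → N12: 3+8+4 = 15
N26 → N6 → N8 → N20 → N12: 3+7+2+4 = 16
N26 → N33 → N29 → N18 → N12: 3+4+6+3 = 16
The minimum is 15 via N26 → N6 → N20 → N12.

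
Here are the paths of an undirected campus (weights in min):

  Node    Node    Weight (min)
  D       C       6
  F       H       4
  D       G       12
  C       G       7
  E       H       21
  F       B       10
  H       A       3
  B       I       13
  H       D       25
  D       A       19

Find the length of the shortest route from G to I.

Candidate routes:
G → C → D → A → H → F → B → I: 7+6+19+3+4+10+13 = 62
G → D → A → H → F → B → I: 12+19+3+4+10+13 = 61
The minimum is 61 min via G → D → A → H → F → B → I.

61 min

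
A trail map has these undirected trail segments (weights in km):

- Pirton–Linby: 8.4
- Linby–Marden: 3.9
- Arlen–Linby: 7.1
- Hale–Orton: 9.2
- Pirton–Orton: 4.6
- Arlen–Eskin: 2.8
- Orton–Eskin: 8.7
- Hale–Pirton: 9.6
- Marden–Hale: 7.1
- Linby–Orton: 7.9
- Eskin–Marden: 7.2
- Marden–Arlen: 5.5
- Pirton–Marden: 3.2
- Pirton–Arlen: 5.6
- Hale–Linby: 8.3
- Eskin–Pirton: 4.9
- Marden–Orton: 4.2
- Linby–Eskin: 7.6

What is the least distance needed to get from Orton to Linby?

7.9 km

Shortest distances from Orton:
Orton: 0
Marden: 4.2  (via Orton)
Pirton: 4.6  (via Orton)
Linby: 7.9  (via Orton)
Shortest route: Orton–Linby = 7.9 km.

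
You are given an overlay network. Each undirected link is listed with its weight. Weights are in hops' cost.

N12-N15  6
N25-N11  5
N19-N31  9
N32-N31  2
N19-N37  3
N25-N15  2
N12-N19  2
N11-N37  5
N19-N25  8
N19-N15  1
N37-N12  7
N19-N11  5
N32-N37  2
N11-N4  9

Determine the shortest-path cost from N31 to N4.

18 hops' cost

Settle nodes by increasing distance from N31:
N31: 0
N32: 2  (via N31)
N37: 4  (via N32)
N19: 7  (via N37)
N15: 8  (via N19)
N12: 9  (via N19)
N11: 9  (via N37)
N25: 10  (via N15)
N4: 18  (via N11)
Shortest route: N31–N32–N37–N11–N4 = 18 hops' cost.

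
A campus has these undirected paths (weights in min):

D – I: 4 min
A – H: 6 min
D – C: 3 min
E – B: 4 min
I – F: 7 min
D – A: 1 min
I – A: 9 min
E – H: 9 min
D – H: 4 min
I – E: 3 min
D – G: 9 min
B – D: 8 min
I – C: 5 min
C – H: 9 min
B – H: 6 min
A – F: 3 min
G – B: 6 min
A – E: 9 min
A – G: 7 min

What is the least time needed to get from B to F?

12 min

Enumerating some paths:
B–E–I–F: 4+3+7 = 14
B–D–A–F: 8+1+3 = 12
Cheapest is B–D–A–F at 12 min.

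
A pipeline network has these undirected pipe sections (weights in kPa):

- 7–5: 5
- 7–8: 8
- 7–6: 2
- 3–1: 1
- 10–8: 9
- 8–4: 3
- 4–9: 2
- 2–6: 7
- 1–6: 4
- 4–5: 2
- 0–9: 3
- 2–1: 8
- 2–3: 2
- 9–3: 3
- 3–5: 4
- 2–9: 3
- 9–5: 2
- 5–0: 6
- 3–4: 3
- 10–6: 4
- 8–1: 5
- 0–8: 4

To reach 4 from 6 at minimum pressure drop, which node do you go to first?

Enumerating some paths:
6 - 1 - 3 - 4: 4+1+3 = 8
6 - 7 - 5 - 4: 2+5+2 = 9
Cheapest is 6 - 1 - 3 - 4 at 8 kPa.
So from 6 the first move is to 1.

1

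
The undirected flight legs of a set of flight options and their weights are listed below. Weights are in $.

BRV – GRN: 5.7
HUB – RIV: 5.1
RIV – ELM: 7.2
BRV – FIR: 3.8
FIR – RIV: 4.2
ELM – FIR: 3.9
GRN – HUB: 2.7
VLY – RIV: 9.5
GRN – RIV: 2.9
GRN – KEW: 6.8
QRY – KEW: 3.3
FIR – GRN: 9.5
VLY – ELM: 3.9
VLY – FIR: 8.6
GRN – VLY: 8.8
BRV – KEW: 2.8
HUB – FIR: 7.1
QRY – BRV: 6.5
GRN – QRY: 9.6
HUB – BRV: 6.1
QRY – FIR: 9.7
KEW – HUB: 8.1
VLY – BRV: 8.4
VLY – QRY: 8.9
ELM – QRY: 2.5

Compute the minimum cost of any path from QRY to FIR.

$6.4

Candidate routes:
QRY–ELM–FIR: 2.5+3.9 = 6.4
QRY–FIR: 9.7 = 9.7
QRY–KEW–BRV–FIR: 3.3+2.8+3.8 = 9.9
Cheapest is QRY–ELM–FIR at $6.4.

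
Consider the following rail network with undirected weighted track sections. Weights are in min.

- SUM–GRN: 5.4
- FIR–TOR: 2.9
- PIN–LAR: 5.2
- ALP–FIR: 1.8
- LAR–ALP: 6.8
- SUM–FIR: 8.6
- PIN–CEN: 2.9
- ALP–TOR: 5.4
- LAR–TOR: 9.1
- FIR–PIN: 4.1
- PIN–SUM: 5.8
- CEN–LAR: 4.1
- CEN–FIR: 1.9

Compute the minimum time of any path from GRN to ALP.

Shortest distances from GRN:
GRN: 0
SUM: 5.4  (via GRN)
PIN: 11.2  (via SUM)
FIR: 14  (via SUM)
CEN: 14.1  (via PIN)
ALP: 15.8  (via FIR)
Shortest route: GRN → SUM → FIR → ALP = 15.8 min.

15.8 min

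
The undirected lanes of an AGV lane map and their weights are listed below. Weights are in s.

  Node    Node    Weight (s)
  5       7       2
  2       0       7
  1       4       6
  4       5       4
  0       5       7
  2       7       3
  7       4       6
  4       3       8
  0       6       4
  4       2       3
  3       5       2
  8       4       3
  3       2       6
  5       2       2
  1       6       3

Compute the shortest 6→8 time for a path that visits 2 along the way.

Shortest 6→2: 6 → 0 → 2 = 11
Best 2 to 8: 2 → 4 → 8 costing 6
Total via 2: 11 + 6 = 17 s.

17 s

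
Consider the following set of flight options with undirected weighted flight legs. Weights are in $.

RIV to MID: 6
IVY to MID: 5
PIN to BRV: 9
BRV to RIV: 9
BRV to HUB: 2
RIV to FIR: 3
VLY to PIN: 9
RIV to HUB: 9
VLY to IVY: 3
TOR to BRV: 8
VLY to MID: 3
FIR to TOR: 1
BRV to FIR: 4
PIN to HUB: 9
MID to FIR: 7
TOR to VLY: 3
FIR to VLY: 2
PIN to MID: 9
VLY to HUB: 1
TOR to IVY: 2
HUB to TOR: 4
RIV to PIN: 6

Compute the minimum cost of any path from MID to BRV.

Running Dijkstra from MID:
MID: 0
VLY: 3  (via MID)
HUB: 4  (via VLY)
FIR: 5  (via VLY)
IVY: 5  (via MID)
RIV: 6  (via MID)
BRV: 6  (via HUB)
Shortest route: MID → VLY → HUB → BRV = $6.

$6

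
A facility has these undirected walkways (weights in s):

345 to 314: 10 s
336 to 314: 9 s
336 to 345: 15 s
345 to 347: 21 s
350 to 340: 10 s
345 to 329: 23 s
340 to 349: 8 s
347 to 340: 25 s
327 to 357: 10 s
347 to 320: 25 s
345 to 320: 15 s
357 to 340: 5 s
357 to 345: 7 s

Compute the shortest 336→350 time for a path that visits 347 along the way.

Shortest 336→347: 336 → 345 → 347 = 36
Best 347 to 350: 347 → 340 → 350 costing 35
Total via 347: 36 + 35 = 71 s.

71 s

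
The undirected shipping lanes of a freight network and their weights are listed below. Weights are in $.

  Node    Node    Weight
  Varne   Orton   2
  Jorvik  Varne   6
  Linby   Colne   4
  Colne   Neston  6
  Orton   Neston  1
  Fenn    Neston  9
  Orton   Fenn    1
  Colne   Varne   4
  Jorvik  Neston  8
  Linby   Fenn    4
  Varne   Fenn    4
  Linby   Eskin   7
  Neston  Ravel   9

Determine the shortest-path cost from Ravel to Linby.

Shortest distances from Ravel:
Ravel: 0
Neston: 9  (via Ravel)
Orton: 10  (via Neston)
Fenn: 11  (via Orton)
Varne: 12  (via Orton)
Linby: 15  (via Fenn)
Shortest route: Ravel–Neston–Orton–Fenn–Linby = $15.

$15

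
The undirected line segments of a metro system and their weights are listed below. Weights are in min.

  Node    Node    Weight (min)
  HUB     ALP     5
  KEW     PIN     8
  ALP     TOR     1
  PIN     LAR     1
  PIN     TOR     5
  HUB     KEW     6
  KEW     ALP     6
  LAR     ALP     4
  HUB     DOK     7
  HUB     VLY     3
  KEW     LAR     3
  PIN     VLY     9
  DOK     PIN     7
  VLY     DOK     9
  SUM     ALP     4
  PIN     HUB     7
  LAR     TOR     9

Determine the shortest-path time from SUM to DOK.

Candidate routes:
SUM–ALP–LAR–PIN–DOK: 4+4+1+7 = 16
SUM–ALP–TOR–PIN–DOK: 4+1+5+7 = 17
The minimum is 16 min via SUM–ALP–LAR–PIN–DOK.

16 min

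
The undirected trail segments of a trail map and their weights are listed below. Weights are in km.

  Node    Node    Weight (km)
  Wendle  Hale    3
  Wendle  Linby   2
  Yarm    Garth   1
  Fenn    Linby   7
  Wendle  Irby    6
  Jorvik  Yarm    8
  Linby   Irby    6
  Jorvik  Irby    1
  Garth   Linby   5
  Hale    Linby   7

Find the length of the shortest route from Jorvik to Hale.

10 km

Settle nodes by increasing distance from Jorvik:
Jorvik: 0
Irby: 1  (via Jorvik)
Linby: 7  (via Irby)
Wendle: 7  (via Irby)
Yarm: 8  (via Jorvik)
Garth: 9  (via Yarm)
Hale: 10  (via Wendle)
Shortest route: Jorvik → Irby → Wendle → Hale = 10 km.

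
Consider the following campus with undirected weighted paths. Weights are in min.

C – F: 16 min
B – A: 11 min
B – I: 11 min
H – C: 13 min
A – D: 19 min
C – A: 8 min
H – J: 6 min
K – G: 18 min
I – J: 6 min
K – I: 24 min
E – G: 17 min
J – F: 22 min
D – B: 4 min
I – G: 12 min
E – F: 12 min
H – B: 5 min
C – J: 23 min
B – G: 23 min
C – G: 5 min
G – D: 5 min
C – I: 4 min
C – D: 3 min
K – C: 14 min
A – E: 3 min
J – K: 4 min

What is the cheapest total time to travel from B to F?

Running Dijkstra from B:
B: 0
D: 4  (via B)
H: 5  (via B)
C: 7  (via D)
G: 9  (via D)
A: 11  (via B)
I: 11  (via B)
J: 11  (via H)
E: 14  (via A)
K: 15  (via J)
F: 23  (via C)
Shortest route: B → D → C → F = 23 min.

23 min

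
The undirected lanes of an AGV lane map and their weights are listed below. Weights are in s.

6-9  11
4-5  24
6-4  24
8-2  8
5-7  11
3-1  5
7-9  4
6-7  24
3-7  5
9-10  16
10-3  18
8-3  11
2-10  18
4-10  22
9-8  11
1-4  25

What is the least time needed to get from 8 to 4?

Running Dijkstra from 8:
8: 0
2: 8  (via 8)
3: 11  (via 8)
9: 11  (via 8)
7: 15  (via 9)
1: 16  (via 3)
6: 22  (via 9)
5: 26  (via 7)
10: 26  (via 2)
4: 41  (via 1)
Shortest route: 8 → 3 → 1 → 4 = 41 s.

41 s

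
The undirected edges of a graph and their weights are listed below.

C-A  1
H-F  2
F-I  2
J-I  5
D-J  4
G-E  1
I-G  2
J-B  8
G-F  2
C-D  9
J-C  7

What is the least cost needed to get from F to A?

15

Running Dijkstra from F:
F: 0
G: 2  (via F)
H: 2  (via F)
I: 2  (via F)
E: 3  (via G)
J: 7  (via I)
D: 11  (via J)
C: 14  (via J)
A: 15  (via C)
Shortest route: F–I–J–C–A = 15.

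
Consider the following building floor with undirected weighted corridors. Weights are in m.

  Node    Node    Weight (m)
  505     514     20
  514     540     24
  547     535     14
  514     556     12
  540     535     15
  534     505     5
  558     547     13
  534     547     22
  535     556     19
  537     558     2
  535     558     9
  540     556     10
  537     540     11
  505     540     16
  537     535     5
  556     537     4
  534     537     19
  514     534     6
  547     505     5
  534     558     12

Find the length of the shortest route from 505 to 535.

19 m

Compare a few routes:
505–547–535: 5+14 = 19
505–534–558–537–535: 5+12+2+5 = 24
Cheapest is 505–547–535 at 19 m.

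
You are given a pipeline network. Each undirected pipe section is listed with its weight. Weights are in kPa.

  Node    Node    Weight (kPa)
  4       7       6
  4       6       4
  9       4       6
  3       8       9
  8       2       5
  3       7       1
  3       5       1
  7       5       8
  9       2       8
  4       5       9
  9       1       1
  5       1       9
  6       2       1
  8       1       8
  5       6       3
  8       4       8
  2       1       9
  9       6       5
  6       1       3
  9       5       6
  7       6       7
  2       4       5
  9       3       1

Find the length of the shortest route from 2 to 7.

6 kPa

Running Dijkstra from 2:
2: 0
6: 1  (via 2)
1: 4  (via 6)
5: 4  (via 6)
3: 5  (via 5)
4: 5  (via 2)
8: 5  (via 2)
9: 5  (via 1)
7: 6  (via 3)
Shortest route: 2 → 6 → 5 → 3 → 7 = 6 kPa.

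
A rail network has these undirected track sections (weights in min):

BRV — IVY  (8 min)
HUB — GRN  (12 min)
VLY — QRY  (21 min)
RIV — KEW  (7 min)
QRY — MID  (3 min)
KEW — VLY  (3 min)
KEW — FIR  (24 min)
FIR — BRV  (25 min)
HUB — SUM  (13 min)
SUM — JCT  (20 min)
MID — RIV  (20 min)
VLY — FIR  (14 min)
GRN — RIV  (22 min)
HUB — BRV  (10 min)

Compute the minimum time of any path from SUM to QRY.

70 min

Compare a few routes:
SUM → HUB → GRN → RIV → KEW → VLY → QRY: 13+12+22+7+3+21 = 78
SUM → HUB → GRN → RIV → MID → QRY: 13+12+22+20+3 = 70
Cheapest is SUM → HUB → GRN → RIV → MID → QRY at 70 min.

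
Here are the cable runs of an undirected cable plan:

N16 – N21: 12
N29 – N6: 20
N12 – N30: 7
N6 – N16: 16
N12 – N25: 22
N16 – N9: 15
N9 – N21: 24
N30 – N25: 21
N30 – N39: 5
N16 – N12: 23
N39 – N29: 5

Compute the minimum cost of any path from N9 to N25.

60

Shortest distances from N9:
N9: 0
N16: 15  (via N9)
N21: 24  (via N9)
N6: 31  (via N16)
N12: 38  (via N16)
N30: 45  (via N12)
N39: 50  (via N30)
N29: 51  (via N6)
N25: 60  (via N12)
Shortest route: N9–N16–N12–N25 = 60.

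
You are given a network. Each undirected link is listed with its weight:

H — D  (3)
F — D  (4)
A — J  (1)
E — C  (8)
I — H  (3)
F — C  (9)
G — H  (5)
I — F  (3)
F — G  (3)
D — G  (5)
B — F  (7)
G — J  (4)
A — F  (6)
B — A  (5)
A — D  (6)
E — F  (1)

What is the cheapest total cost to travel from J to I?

Candidate routes:
J → A → D → H → I: 1+6+3+3 = 13
J → G → H → I: 4+5+3 = 12
J → A → D → F → I: 1+6+4+3 = 14
J → A → F → I: 1+6+3 = 10
The minimum is 10 via J → A → F → I.

10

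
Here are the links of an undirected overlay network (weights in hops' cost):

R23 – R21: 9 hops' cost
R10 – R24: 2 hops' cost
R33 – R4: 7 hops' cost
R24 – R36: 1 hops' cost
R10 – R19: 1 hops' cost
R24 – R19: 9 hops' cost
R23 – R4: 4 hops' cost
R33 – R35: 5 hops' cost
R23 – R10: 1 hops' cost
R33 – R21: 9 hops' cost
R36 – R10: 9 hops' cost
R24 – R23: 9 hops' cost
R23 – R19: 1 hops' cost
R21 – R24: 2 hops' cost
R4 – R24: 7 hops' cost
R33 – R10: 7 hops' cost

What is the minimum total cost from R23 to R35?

13 hops' cost

Running Dijkstra from R23:
R23: 0
R10: 1  (via R23)
R19: 1  (via R23)
R24: 3  (via R10)
R4: 4  (via R23)
R36: 4  (via R24)
R21: 5  (via R24)
R33: 8  (via R10)
R35: 13  (via R33)
Shortest route: R23–R10–R33–R35 = 13 hops' cost.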